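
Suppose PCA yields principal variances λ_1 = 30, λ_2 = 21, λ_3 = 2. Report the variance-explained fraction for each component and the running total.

Step 1 — total variance = trace(Sigma) = Σ λ_i = 30 + 21 + 2 = 53.

Step 2 — fraction explained by component i = λ_i / Σ λ:
  PC1: 30/53 = 0.566
  PC2: 21/53 = 0.3962
  PC3: 2/53 = 0.0377

Step 3 — cumulative fraction after k components = (λ_1 + ... + λ_k) / Σ λ:
  k = 1: 30/53 = 0.566
  k = 2: (30 + 21)/53 = 51/53 = 0.9623
  k = 3: (30 + 21 + 2)/53 = 53/53 = 1

Summary (fraction, with percent):

explained: PC1 0.566 (56.6%), PC2 0.3962 (39.62%), PC3 0.0377 (3.77%);  cumulative: 0.566, 0.9623, 1


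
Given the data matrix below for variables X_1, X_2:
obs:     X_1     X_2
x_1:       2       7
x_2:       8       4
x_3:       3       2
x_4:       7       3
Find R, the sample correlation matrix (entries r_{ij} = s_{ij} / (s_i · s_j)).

Step 1 — column means:
  mean(X_1) = (2 + 8 + 3 + 7) / 4 = 20/4 = 5
  mean(X_2) = (7 + 4 + 2 + 3) / 4 = 16/4 = 4

Step 2 — sample variances and covariances s[i,j] = (1/(n-1)) · Σ_k (x_{k,i} - mean_i) · (x_{k,j} - mean_j), with n-1 = 3:
  s[X_1,X_1] = ((-3)·(-3) + (3)·(3) + (-2)·(-2) + (2)·(2)) / 3 = 26/3 = 8.6667
  s[X_1,X_2] = ((-3)·(3) + (3)·(0) + (-2)·(-2) + (2)·(-1)) / 3 = -7/3 = -2.3333
  s[X_2,X_2] = ((3)·(3) + (0)·(0) + (-2)·(-2) + (-1)·(-1)) / 3 = 14/3 = 4.6667
  Sample standard deviations s_i = √(s[i,i]):
  s(X_1) = √(8.6667) = 2.9439
  s(X_2) = √(4.6667) = 2.1602

Step 3 — r_{ij} = s_{ij} / (s_i · s_j):
  r[X_1,X_1] = 1 (diagonal).
  r[X_1,X_2] = -2.3333 / (2.9439 · 2.1602) = -2.3333 / 6.3596 = -0.3669
  r[X_2,X_2] = 1 (diagonal).

R is symmetric with unit diagonal. Assembling:

R = [[1, -0.3669],
 [-0.3669, 1]]


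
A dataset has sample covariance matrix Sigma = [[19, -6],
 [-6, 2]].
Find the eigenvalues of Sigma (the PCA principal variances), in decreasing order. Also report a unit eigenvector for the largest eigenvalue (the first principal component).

Step 1 — characteristic polynomial of 2×2 Sigma:
  det(Sigma - λI) = λ² - trace · λ + det = 0.
  trace = 19 + 2 = 21, det = 19·2 - (-6)² = 2.
Step 2 — discriminant:
  Δ = trace² - 4·det = 441 - 8 = 433.
Step 3 — eigenvalues:
  λ = (trace ± √Δ)/2 = (21 ± 20.8087)/2,
  λ_1 = 20.9043,  λ_2 = 0.0957.

Step 4 — unit eigenvector for λ_1: solve (Sigma - λ_1 I)v = 0. First row:
  (19 - 20.9043)·v_x + (-6)·v_y = 0, i.e. (-1.9043)·v_x + (-6)·v_y = 0,
  so v ∝ (b, λ_1 - a) = (-6, 1.9043); multiply by -1 so the first entry is positive: u = (6, -1.9043).
  ||u|| = √((6)² + (-1.9043)²) = √(39.6265) ≈ 6.295,
  v_1 = u/||u|| ≈ (0.9531, -0.3025) (||v_1|| = 1).

λ_1 = 20.9043,  λ_2 = 0.0957;  v_1 ≈ (0.9531, -0.3025)


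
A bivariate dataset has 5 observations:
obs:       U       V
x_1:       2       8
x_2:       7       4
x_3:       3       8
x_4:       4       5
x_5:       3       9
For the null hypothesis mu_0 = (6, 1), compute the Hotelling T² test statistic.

Step 1 — sample mean vector:
  mean(U) = (2 + 7 + 3 + 4 + 3) / 5 = 19/5 = 3.8
  mean(V) = (8 + 4 + 8 + 5 + 9) / 5 = 34/5 = 6.8
  x̄ = (3.8, 6.8),  deviation x̄ - mu_0 = (3.8, 6.8) - (6, 1) = (-2.2, 5.8).

Step 2 — sample covariance matrix, S[i,j] = (1/(n-1)) · Σ_k (x_{k,i} - mean_i) · (x_{k,j} - mean_j), divisor n-1 = 4:
  S[U,U] = ((-1.8)·(-1.8) + (3.2)·(3.2) + (-0.8)·(-0.8) + (0.2)·(0.2) + (-0.8)·(-0.8)) / 4 = 14.8/4 = 3.7
  S[U,V] = ((-1.8)·(1.2) + (3.2)·(-2.8) + (-0.8)·(1.2) + (0.2)·(-1.8) + (-0.8)·(2.2)) / 4 = -14.2/4 = -3.55
  S[V,V] = ((1.2)·(1.2) + (-2.8)·(-2.8) + (1.2)·(1.2) + (-1.8)·(-1.8) + (2.2)·(2.2)) / 4 = 18.8/4 = 4.7
  S = [[3.7, -3.55],
 [-3.55, 4.7]].

Step 3 — invert S. det(S) = 3.7·4.7 - (-3.55)² = 4.7875.
  S^{-1} = (1/det) · [[d, -b], [-b, a]] = [[0.9817, 0.7415],
 [0.7415, 0.7728]].

Step 4 — quadratic form (x̄ - mu_0)^T · S^{-1} · (x̄ - mu_0):
  S^{-1} · (x̄ - mu_0) = (2.141, 2.8512),
  (x̄ - mu_0)^T · [...] = (-2.2)·(2.141) + (5.8)·(2.8512) = 11.8266.

Step 5 — scale by n: T² = 5 · 11.8266 = 59.1332.

T² ≈ 59.1332


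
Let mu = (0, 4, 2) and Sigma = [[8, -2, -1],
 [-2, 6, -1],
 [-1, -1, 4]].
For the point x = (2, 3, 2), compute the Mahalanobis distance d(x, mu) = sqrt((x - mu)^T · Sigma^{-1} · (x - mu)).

Step 1 — centre the observation: (x - mu) = (2, -1, 0).

Step 2 — invert Sigma (cofactor / det for 3×3, or solve directly):
  Sigma^{-1} = [[0.1456, 0.057, 0.0506],
 [0.057, 0.1962, 0.0633],
 [0.0506, 0.0633, 0.2785]].

Step 3 — form the quadratic (x - mu)^T · Sigma^{-1} · (x - mu):
  Sigma^{-1} · (x - mu) = (0.2342, -0.0823, 0.038).
  (x - mu)^T · [Sigma^{-1} · (x - mu)] = (2)·(0.2342) + (-1)·(-0.0823) + (0)·(0.038) = 0.5506.

Step 4 — take square root: d = √(0.5506) ≈ 0.742.

d(x, mu) = √(0.5506) ≈ 0.742


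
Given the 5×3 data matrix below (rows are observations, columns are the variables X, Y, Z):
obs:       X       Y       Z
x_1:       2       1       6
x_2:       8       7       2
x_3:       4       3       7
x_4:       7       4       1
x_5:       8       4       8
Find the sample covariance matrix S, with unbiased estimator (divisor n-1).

Step 1 — column means:
  mean(X) = (2 + 8 + 4 + 7 + 8) / 5 = 29/5 = 5.8
  mean(Y) = (1 + 7 + 3 + 4 + 4) / 5 = 19/5 = 3.8
  mean(Z) = (6 + 2 + 7 + 1 + 8) / 5 = 24/5 = 4.8

Step 2 — sample covariance S[i,j] = (1/(n-1)) · Σ_k (x_{k,i} - mean_i) · (x_{k,j} - mean_j), with n-1 = 4.
  S[X,X] = ((-3.8)·(-3.8) + (2.2)·(2.2) + (-1.8)·(-1.8) + (1.2)·(1.2) + (2.2)·(2.2)) / 4 = 28.8/4 = 7.2
  S[X,Y] = ((-3.8)·(-2.8) + (2.2)·(3.2) + (-1.8)·(-0.8) + (1.2)·(0.2) + (2.2)·(0.2)) / 4 = 19.8/4 = 4.95
  S[X,Z] = ((-3.8)·(1.2) + (2.2)·(-2.8) + (-1.8)·(2.2) + (1.2)·(-3.8) + (2.2)·(3.2)) / 4 = -12.2/4 = -3.05
  S[Y,Y] = ((-2.8)·(-2.8) + (3.2)·(3.2) + (-0.8)·(-0.8) + (0.2)·(0.2) + (0.2)·(0.2)) / 4 = 18.8/4 = 4.7
  S[Y,Z] = ((-2.8)·(1.2) + (3.2)·(-2.8) + (-0.8)·(2.2) + (0.2)·(-3.8) + (0.2)·(3.2)) / 4 = -14.2/4 = -3.55
  S[Z,Z] = ((1.2)·(1.2) + (-2.8)·(-2.8) + (2.2)·(2.2) + (-3.8)·(-3.8) + (3.2)·(3.2)) / 4 = 38.8/4 = 9.7

S is symmetric (S[j,i] = S[i,j]). Assembling:

S = [[7.2, 4.95, -3.05],
 [4.95, 4.7, -3.55],
 [-3.05, -3.55, 9.7]]


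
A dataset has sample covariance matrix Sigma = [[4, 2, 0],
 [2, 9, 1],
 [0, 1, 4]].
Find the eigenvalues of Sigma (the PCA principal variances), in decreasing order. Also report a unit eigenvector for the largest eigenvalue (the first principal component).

Step 1 — characteristic polynomial p(λ) = det(λI - Sigma) = λ³ - tr·λ² + c_1·λ - det, where tr = trace, c_1 = sum of the principal 2×2 minors, det = det(Sigma):
  tr = 4 + 9 + 4 = 17,
  c_1 = (4·9 - (2)²) + (4·4 - (0)²) + (9·4 - (1)²) = 32 + 16 + 35 = 83,
  det = 4·(9·4 - (1)²) - (2)·((2)·4 - (1)·(0)) + (0)·((2)·(1) - 9·(0)) = 4·(35) - (2)·(8) + (0)·(2) = 124.
  So p(λ) = λ³ - 17λ² + 83λ - 124.
Step 2 — look for an integer root (rational root theorem: any rational root is an integer divisor of 124). Testing λ = 4:
  p(4) = 64 - 272 + 332 - 124 = 0  ✓
  Dividing out (λ - 4): p(λ) = (λ - 4)(λ² - 13λ + 31).
Step 3 — remaining eigenvalues from the quadratic λ² - 13λ + 31 = 0:
  Δ = 13² - 4·31 = 169 - 124 = 45,  λ = (13 ± √45)/2 = (13 ± 6.7082)/2 ≈ 9.8541 or 3.1459.
  Sorted: λ_1 = 9.8541,  λ_2 = 4,  λ_3 = 3.1459  (check: sum = 17 = tr ✓).

Step 4 — unit eigenvector for λ_1 ≈ 9.8541: v spans the null space of (Sigma - λ_1 I), whose rows are
  r_1 = (-5.8541, 2, 0),  r_2 = (2, -0.8541, 1),  r_3 = (0, 1, -5.8541).
  v is orthogonal to every row, so take v ∝ r_1 × r_2 = ((2)·(1) - (0)·(-0.8541), (0)·(2) - (-5.8541)·(1), (-5.8541)·(-0.8541) - (2)·(2)) ≈ (2, 5.8541, 1).
  Let u = (2, 5.8541, 1).
  ||u|| = √((2)² + (5.8541)² + (1)²) = √(39.2705) ≈ 6.2666,  v_1 = u/||u|| ≈ (0.3192, 0.9342, 0.1596) (||v_1|| = 1).

λ_1 = 9.8541,  λ_2 = 4,  λ_3 = 3.1459;  v_1 ≈ (0.3192, 0.9342, 0.1596)


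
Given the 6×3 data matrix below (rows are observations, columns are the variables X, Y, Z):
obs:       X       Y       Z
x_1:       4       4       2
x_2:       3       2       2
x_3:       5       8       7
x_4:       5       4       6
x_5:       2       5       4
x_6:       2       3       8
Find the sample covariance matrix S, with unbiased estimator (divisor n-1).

Step 1 — column means:
  mean(X) = (4 + 3 + 5 + 5 + 2 + 2) / 6 = 21/6 = 3.5
  mean(Y) = (4 + 2 + 8 + 4 + 5 + 3) / 6 = 26/6 = 4.3333
  mean(Z) = (2 + 2 + 7 + 6 + 4 + 8) / 6 = 29/6 = 4.8333

Step 2 — sample covariance S[i,j] = (1/(n-1)) · Σ_k (x_{k,i} - mean_i) · (x_{k,j} - mean_j), with n-1 = 5.
  S[X,X] = ((0.5)·(0.5) + (-0.5)·(-0.5) + (1.5)·(1.5) + (1.5)·(1.5) + (-1.5)·(-1.5) + (-1.5)·(-1.5)) / 5 = 9.5/5 = 1.9
  S[X,Y] = ((0.5)·(-0.3333) + (-0.5)·(-2.3333) + (1.5)·(3.6667) + (1.5)·(-0.3333) + (-1.5)·(0.6667) + (-1.5)·(-1.3333)) / 5 = 7/5 = 1.4
  S[X,Z] = ((0.5)·(-2.8333) + (-0.5)·(-2.8333) + (1.5)·(2.1667) + (1.5)·(1.1667) + (-1.5)·(-0.8333) + (-1.5)·(3.1667)) / 5 = 1.5/5 = 0.3
  S[Y,Y] = ((-0.3333)·(-0.3333) + (-2.3333)·(-2.3333) + (3.6667)·(3.6667) + (-0.3333)·(-0.3333) + (0.6667)·(0.6667) + (-1.3333)·(-1.3333)) / 5 = 21.3333/5 = 4.2667
  S[Y,Z] = ((-0.3333)·(-2.8333) + (-2.3333)·(-2.8333) + (3.6667)·(2.1667) + (-0.3333)·(1.1667) + (0.6667)·(-0.8333) + (-1.3333)·(3.1667)) / 5 = 10.3333/5 = 2.0667
  S[Z,Z] = ((-2.8333)·(-2.8333) + (-2.8333)·(-2.8333) + (2.1667)·(2.1667) + (1.1667)·(1.1667) + (-0.8333)·(-0.8333) + (3.1667)·(3.1667)) / 5 = 32.8333/5 = 6.5667

S is symmetric (S[j,i] = S[i,j]). Assembling:

S = [[1.9, 1.4, 0.3],
 [1.4, 4.2667, 2.0667],
 [0.3, 2.0667, 6.5667]]


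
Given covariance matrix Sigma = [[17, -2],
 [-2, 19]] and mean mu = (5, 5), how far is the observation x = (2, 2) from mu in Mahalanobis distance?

Step 1 — centre the observation: (x - mu) = (-3, -3).

Step 2 — invert Sigma. det(Sigma) = 17·19 - (-2)² = 319.
  Sigma^{-1} = (1/det) · [[d, -b], [-b, a]] = [[0.0596, 0.0063],
 [0.0063, 0.0533]].

Step 3 — form the quadratic (x - mu)^T · Sigma^{-1} · (x - mu):
  Sigma^{-1} · (x - mu) = (-0.1975, -0.1787).
  (x - mu)^T · [Sigma^{-1} · (x - mu)] = (-3)·(-0.1975) + (-3)·(-0.1787) = 1.1285.

Step 4 — take square root: d = √(1.1285) ≈ 1.0623.

d(x, mu) = √(1.1285) ≈ 1.0623


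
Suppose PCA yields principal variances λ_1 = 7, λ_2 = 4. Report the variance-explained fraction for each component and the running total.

Step 1 — total variance = trace(Sigma) = Σ λ_i = 7 + 4 = 11.

Step 2 — fraction explained by component i = λ_i / Σ λ:
  PC1: 7/11 = 0.6364
  PC2: 4/11 = 0.3636

Step 3 — cumulative fraction after k components = (λ_1 + ... + λ_k) / Σ λ:
  k = 1: 7/11 = 0.6364
  k = 2: (7 + 4)/11 = 11/11 = 1

Summary (fraction, with percent):

explained: PC1 0.6364 (63.64%), PC2 0.3636 (36.36%);  cumulative: 0.6364, 1


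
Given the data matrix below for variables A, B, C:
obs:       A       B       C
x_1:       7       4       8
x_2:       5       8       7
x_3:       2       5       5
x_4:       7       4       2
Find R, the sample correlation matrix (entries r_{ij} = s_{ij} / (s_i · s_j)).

Step 1 — column means:
  mean(A) = (7 + 5 + 2 + 7) / 4 = 21/4 = 5.25
  mean(B) = (4 + 8 + 5 + 4) / 4 = 21/4 = 5.25
  mean(C) = (8 + 7 + 5 + 2) / 4 = 22/4 = 5.5

Step 2 — sample variances and covariances s[i,j] = (1/(n-1)) · Σ_k (x_{k,i} - mean_i) · (x_{k,j} - mean_j), with n-1 = 3:
  s[A,A] = ((1.75)·(1.75) + (-0.25)·(-0.25) + (-3.25)·(-3.25) + (1.75)·(1.75)) / 3 = 16.75/3 = 5.5833
  s[A,B] = ((1.75)·(-1.25) + (-0.25)·(2.75) + (-3.25)·(-0.25) + (1.75)·(-1.25)) / 3 = -4.25/3 = -1.4167
  s[A,C] = ((1.75)·(2.5) + (-0.25)·(1.5) + (-3.25)·(-0.5) + (1.75)·(-3.5)) / 3 = -0.5/3 = -0.1667
  s[B,B] = ((-1.25)·(-1.25) + (2.75)·(2.75) + (-0.25)·(-0.25) + (-1.25)·(-1.25)) / 3 = 10.75/3 = 3.5833
  s[B,C] = ((-1.25)·(2.5) + (2.75)·(1.5) + (-0.25)·(-0.5) + (-1.25)·(-3.5)) / 3 = 5.5/3 = 1.8333
  s[C,C] = ((2.5)·(2.5) + (1.5)·(1.5) + (-0.5)·(-0.5) + (-3.5)·(-3.5)) / 3 = 21/3 = 7
  Sample standard deviations s_i = √(s[i,i]):
  s(A) = √(5.5833) = 2.3629
  s(B) = √(3.5833) = 1.893
  s(C) = √(7) = 2.6458

Step 3 — r_{ij} = s_{ij} / (s_i · s_j):
  r[A,A] = 1 (diagonal).
  r[A,B] = -1.4167 / (2.3629 · 1.893) = -1.4167 / 4.4729 = -0.3167
  r[A,C] = -0.1667 / (2.3629 · 2.6458) = -0.1667 / 6.2517 = -0.0267
  r[B,B] = 1 (diagonal).
  r[B,C] = 1.8333 / (1.893 · 2.6458) = 1.8333 / 5.0083 = 0.3661
  r[C,C] = 1 (diagonal).

R is symmetric with unit diagonal. Assembling:

R = [[1, -0.3167, -0.0267],
 [-0.3167, 1, 0.3661],
 [-0.0267, 0.3661, 1]]


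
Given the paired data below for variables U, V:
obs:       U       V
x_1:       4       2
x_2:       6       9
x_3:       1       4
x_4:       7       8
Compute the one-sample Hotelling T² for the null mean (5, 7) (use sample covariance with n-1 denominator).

Step 1 — sample mean vector:
  mean(U) = (4 + 6 + 1 + 7) / 4 = 18/4 = 4.5
  mean(V) = (2 + 9 + 4 + 8) / 4 = 23/4 = 5.75
  x̄ = (4.5, 5.75),  deviation x̄ - mu_0 = (4.5, 5.75) - (5, 7) = (-0.5, -1.25).

Step 2 — sample covariance matrix, S[i,j] = (1/(n-1)) · Σ_k (x_{k,i} - mean_i) · (x_{k,j} - mean_j), divisor n-1 = 3:
  S[U,U] = ((-0.5)·(-0.5) + (1.5)·(1.5) + (-3.5)·(-3.5) + (2.5)·(2.5)) / 3 = 21/3 = 7
  S[U,V] = ((-0.5)·(-3.75) + (1.5)·(3.25) + (-3.5)·(-1.75) + (2.5)·(2.25)) / 3 = 18.5/3 = 6.1667
  S[V,V] = ((-3.75)·(-3.75) + (3.25)·(3.25) + (-1.75)·(-1.75) + (2.25)·(2.25)) / 3 = 32.75/3 = 10.9167
  S = [[7, 6.1667],
 [6.1667, 10.9167]].

Step 3 — invert S. det(S) = 7·10.9167 - (6.1667)² = 38.3889.
  S^{-1} = (1/det) · [[d, -b], [-b, a]] = [[0.2844, -0.1606],
 [-0.1606, 0.1823]].

Step 4 — quadratic form (x̄ - mu_0)^T · S^{-1} · (x̄ - mu_0):
  S^{-1} · (x̄ - mu_0) = (0.0586, -0.1476),
  (x̄ - mu_0)^T · [...] = (-0.5)·(0.0586) + (-1.25)·(-0.1476) = 0.1552.

Step 5 — scale by n: T² = 4 · 0.1552 = 0.6208.

T² ≈ 0.6208


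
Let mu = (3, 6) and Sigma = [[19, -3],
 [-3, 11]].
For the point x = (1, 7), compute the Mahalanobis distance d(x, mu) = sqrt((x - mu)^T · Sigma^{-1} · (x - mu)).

Step 1 — centre the observation: (x - mu) = (-2, 1).

Step 2 — invert Sigma. det(Sigma) = 19·11 - (-3)² = 200.
  Sigma^{-1} = (1/det) · [[d, -b], [-b, a]] = [[0.055, 0.015],
 [0.015, 0.095]].

Step 3 — form the quadratic (x - mu)^T · Sigma^{-1} · (x - mu):
  Sigma^{-1} · (x - mu) = (-0.095, 0.065).
  (x - mu)^T · [Sigma^{-1} · (x - mu)] = (-2)·(-0.095) + (1)·(0.065) = 0.255.

Step 4 — take square root: d = √(0.255) ≈ 0.505.

d(x, mu) = √(0.255) ≈ 0.505


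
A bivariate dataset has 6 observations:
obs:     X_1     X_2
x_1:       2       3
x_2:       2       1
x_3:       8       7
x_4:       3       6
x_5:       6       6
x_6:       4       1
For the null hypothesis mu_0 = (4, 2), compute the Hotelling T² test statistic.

Step 1 — sample mean vector:
  mean(X_1) = (2 + 2 + 8 + 3 + 6 + 4) / 6 = 25/6 = 4.1667
  mean(X_2) = (3 + 1 + 7 + 6 + 6 + 1) / 6 = 24/6 = 4
  x̄ = (4.1667, 4),  deviation x̄ - mu_0 = (4.1667, 4) - (4, 2) = (0.1667, 2).

Step 2 — sample covariance matrix, S[i,j] = (1/(n-1)) · Σ_k (x_{k,i} - mean_i) · (x_{k,j} - mean_j), divisor n-1 = 5:
  S[X_1,X_1] = ((-2.1667)·(-2.1667) + (-2.1667)·(-2.1667) + (3.8333)·(3.8333) + (-1.1667)·(-1.1667) + (1.8333)·(1.8333) + (-0.1667)·(-0.1667)) / 5 = 28.8333/5 = 5.7667
  S[X_1,X_2] = ((-2.1667)·(-1) + (-2.1667)·(-3) + (3.8333)·(3) + (-1.1667)·(2) + (1.8333)·(2) + (-0.1667)·(-3)) / 5 = 22/5 = 4.4
  S[X_2,X_2] = ((-1)·(-1) + (-3)·(-3) + (3)·(3) + (2)·(2) + (2)·(2) + (-3)·(-3)) / 5 = 36/5 = 7.2
  S = [[5.7667, 4.4],
 [4.4, 7.2]].

Step 3 — invert S. det(S) = 5.7667·7.2 - (4.4)² = 22.16.
  S^{-1} = (1/det) · [[d, -b], [-b, a]] = [[0.3249, -0.1986],
 [-0.1986, 0.2602]].

Step 4 — quadratic form (x̄ - mu_0)^T · S^{-1} · (x̄ - mu_0):
  S^{-1} · (x̄ - mu_0) = (-0.343, 0.4874),
  (x̄ - mu_0)^T · [...] = (0.1667)·(-0.343) + (2)·(0.4874) = 0.9176.

Step 5 — scale by n: T² = 6 · 0.9176 = 5.5054.

T² ≈ 5.5054


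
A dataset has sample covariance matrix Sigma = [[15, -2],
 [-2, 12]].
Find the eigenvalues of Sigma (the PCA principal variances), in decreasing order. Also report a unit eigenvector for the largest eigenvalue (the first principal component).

Step 1 — characteristic polynomial of 2×2 Sigma:
  det(Sigma - λI) = λ² - trace · λ + det = 0.
  trace = 15 + 12 = 27, det = 15·12 - (-2)² = 176.
Step 2 — discriminant:
  Δ = trace² - 4·det = 729 - 704 = 25.
Step 3 — eigenvalues:
  λ = (trace ± √Δ)/2 = (27 ± 5)/2,
  λ_1 = 16,  λ_2 = 11.

Step 4 — unit eigenvector for λ_1: solve (Sigma - λ_1 I)v = 0. First row:
  (15 - 16)·v_x + (-2)·v_y = 0, i.e. (-1)·v_x + (-2)·v_y = 0,
  so v ∝ (b, λ_1 - a) = (-2, 1); multiply by -1 so the first entry is positive: u = (2, -1).
  ||u|| = √((2)² + (-1)²) = √(5) ≈ 2.2361,
  v_1 = u/||u|| ≈ (0.8944, -0.4472) (||v_1|| = 1).

λ_1 = 16,  λ_2 = 11;  v_1 ≈ (0.8944, -0.4472)


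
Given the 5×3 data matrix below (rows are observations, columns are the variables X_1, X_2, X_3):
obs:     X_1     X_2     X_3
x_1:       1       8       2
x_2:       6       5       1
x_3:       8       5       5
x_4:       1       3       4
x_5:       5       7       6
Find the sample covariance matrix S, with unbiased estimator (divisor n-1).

Step 1 — column means:
  mean(X_1) = (1 + 6 + 8 + 1 + 5) / 5 = 21/5 = 4.2
  mean(X_2) = (8 + 5 + 5 + 3 + 7) / 5 = 28/5 = 5.6
  mean(X_3) = (2 + 1 + 5 + 4 + 6) / 5 = 18/5 = 3.6

Step 2 — sample covariance S[i,j] = (1/(n-1)) · Σ_k (x_{k,i} - mean_i) · (x_{k,j} - mean_j), with n-1 = 4.
  S[X_1,X_1] = ((-3.2)·(-3.2) + (1.8)·(1.8) + (3.8)·(3.8) + (-3.2)·(-3.2) + (0.8)·(0.8)) / 4 = 38.8/4 = 9.7
  S[X_1,X_2] = ((-3.2)·(2.4) + (1.8)·(-0.6) + (3.8)·(-0.6) + (-3.2)·(-2.6) + (0.8)·(1.4)) / 4 = -1.6/4 = -0.4
  S[X_1,X_3] = ((-3.2)·(-1.6) + (1.8)·(-2.6) + (3.8)·(1.4) + (-3.2)·(0.4) + (0.8)·(2.4)) / 4 = 6.4/4 = 1.6
  S[X_2,X_2] = ((2.4)·(2.4) + (-0.6)·(-0.6) + (-0.6)·(-0.6) + (-2.6)·(-2.6) + (1.4)·(1.4)) / 4 = 15.2/4 = 3.8
  S[X_2,X_3] = ((2.4)·(-1.6) + (-0.6)·(-2.6) + (-0.6)·(1.4) + (-2.6)·(0.4) + (1.4)·(2.4)) / 4 = -0.8/4 = -0.2
  S[X_3,X_3] = ((-1.6)·(-1.6) + (-2.6)·(-2.6) + (1.4)·(1.4) + (0.4)·(0.4) + (2.4)·(2.4)) / 4 = 17.2/4 = 4.3

S is symmetric (S[j,i] = S[i,j]). Assembling:

S = [[9.7, -0.4, 1.6],
 [-0.4, 3.8, -0.2],
 [1.6, -0.2, 4.3]]


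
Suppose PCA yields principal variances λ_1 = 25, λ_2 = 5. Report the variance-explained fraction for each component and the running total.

Step 1 — total variance = trace(Sigma) = Σ λ_i = 25 + 5 = 30.

Step 2 — fraction explained by component i = λ_i / Σ λ:
  PC1: 25/30 = 0.8333
  PC2: 5/30 = 0.1667

Step 3 — cumulative fraction after k components = (λ_1 + ... + λ_k) / Σ λ:
  k = 1: 25/30 = 0.8333
  k = 2: (25 + 5)/30 = 30/30 = 1

Summary (fraction, with percent):

explained: PC1 0.8333 (83.33%), PC2 0.1667 (16.67%);  cumulative: 0.8333, 1


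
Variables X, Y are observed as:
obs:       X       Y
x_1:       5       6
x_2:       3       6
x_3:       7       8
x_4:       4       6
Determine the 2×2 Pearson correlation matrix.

Step 1 — column means:
  mean(X) = (5 + 3 + 7 + 4) / 4 = 19/4 = 4.75
  mean(Y) = (6 + 6 + 8 + 6) / 4 = 26/4 = 6.5

Step 2 — sample variances and covariances s[i,j] = (1/(n-1)) · Σ_k (x_{k,i} - mean_i) · (x_{k,j} - mean_j), with n-1 = 3:
  s[X,X] = ((0.25)·(0.25) + (-1.75)·(-1.75) + (2.25)·(2.25) + (-0.75)·(-0.75)) / 3 = 8.75/3 = 2.9167
  s[X,Y] = ((0.25)·(-0.5) + (-1.75)·(-0.5) + (2.25)·(1.5) + (-0.75)·(-0.5)) / 3 = 4.5/3 = 1.5
  s[Y,Y] = ((-0.5)·(-0.5) + (-0.5)·(-0.5) + (1.5)·(1.5) + (-0.5)·(-0.5)) / 3 = 3/3 = 1
  Sample standard deviations s_i = √(s[i,i]):
  s(X) = √(2.9167) = 1.7078
  s(Y) = √(1) = 1

Step 3 — r_{ij} = s_{ij} / (s_i · s_j):
  r[X,X] = 1 (diagonal).
  r[X,Y] = 1.5 / (1.7078 · 1) = 1.5 / 1.7078 = 0.8783
  r[Y,Y] = 1 (diagonal).

R is symmetric with unit diagonal. Assembling:

R = [[1, 0.8783],
 [0.8783, 1]]


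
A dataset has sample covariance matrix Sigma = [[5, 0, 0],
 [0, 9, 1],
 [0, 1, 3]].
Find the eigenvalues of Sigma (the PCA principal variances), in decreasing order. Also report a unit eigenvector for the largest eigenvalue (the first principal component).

Step 1 — characteristic polynomial p(λ) = det(λI - Sigma) = λ³ - tr·λ² + c_1·λ - det, where tr = trace, c_1 = sum of the principal 2×2 minors, det = det(Sigma):
  tr = 5 + 9 + 3 = 17,
  c_1 = (5·9 - (0)²) + (5·3 - (0)²) + (9·3 - (1)²) = 45 + 15 + 26 = 86,
  det = 5·(9·3 - (1)²) - (0)·((0)·3 - (1)·(0)) + (0)·((0)·(1) - 9·(0)) = 5·(26) - (0)·(0) + (0)·(0) = 130.
  So p(λ) = λ³ - 17λ² + 86λ - 130.
Step 2 — look for an integer root (rational root theorem: any rational root is an integer divisor of 130). Testing λ = 5:
  p(5) = 125 - 425 + 430 - 130 = 0  ✓
  Dividing out (λ - 5): p(λ) = (λ - 5)(λ² - 12λ + 26).
Step 3 — remaining eigenvalues from the quadratic λ² - 12λ + 26 = 0:
  Δ = 12² - 4·26 = 144 - 104 = 40,  λ = (12 ± √40)/2 = (12 ± 6.3246)/2 ≈ 9.1623 or 2.8377.
  Sorted: λ_1 = 9.1623,  λ_2 = 5,  λ_3 = 2.8377  (check: sum = 17 = tr ✓).

Step 4 — unit eigenvector for λ_1 ≈ 9.1623: v spans the null space of (Sigma - λ_1 I), whose rows are
  r_1 = (-4.1623, 0, 0),  r_2 = (0, -0.1623, 1),  r_3 = (0, 1, -6.1623).
  v is orthogonal to every row, so take v ∝ r_1 × r_2 = ((0)·(1) - (0)·(-0.1623), (0)·(0) - (-4.1623)·(1), (-4.1623)·(-0.1623) - (0)·(0)) ≈ (0, 4.1623, 0.6754).
  Let u = (0, 4.1623, 0.6754).
  ||u|| = √((0)² + (4.1623)² + (0.6754)²) = √(17.7808) ≈ 4.2167,  v_1 = u/||u|| ≈ (0, 0.9871, 0.1602) (||v_1|| = 1).

λ_1 = 9.1623,  λ_2 = 5,  λ_3 = 2.8377;  v_1 ≈ (0, 0.9871, 0.1602)


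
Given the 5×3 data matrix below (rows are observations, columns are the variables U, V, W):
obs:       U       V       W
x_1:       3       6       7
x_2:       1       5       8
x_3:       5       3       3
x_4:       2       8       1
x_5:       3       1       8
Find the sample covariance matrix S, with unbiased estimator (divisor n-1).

Step 1 — column means:
  mean(U) = (3 + 1 + 5 + 2 + 3) / 5 = 14/5 = 2.8
  mean(V) = (6 + 5 + 3 + 8 + 1) / 5 = 23/5 = 4.6
  mean(W) = (7 + 8 + 3 + 1 + 8) / 5 = 27/5 = 5.4

Step 2 — sample covariance S[i,j] = (1/(n-1)) · Σ_k (x_{k,i} - mean_i) · (x_{k,j} - mean_j), with n-1 = 4.
  S[U,U] = ((0.2)·(0.2) + (-1.8)·(-1.8) + (2.2)·(2.2) + (-0.8)·(-0.8) + (0.2)·(0.2)) / 4 = 8.8/4 = 2.2
  S[U,V] = ((0.2)·(1.4) + (-1.8)·(0.4) + (2.2)·(-1.6) + (-0.8)·(3.4) + (0.2)·(-3.6)) / 4 = -7.4/4 = -1.85
  S[U,W] = ((0.2)·(1.6) + (-1.8)·(2.6) + (2.2)·(-2.4) + (-0.8)·(-4.4) + (0.2)·(2.6)) / 4 = -5.6/4 = -1.4
  S[V,V] = ((1.4)·(1.4) + (0.4)·(0.4) + (-1.6)·(-1.6) + (3.4)·(3.4) + (-3.6)·(-3.6)) / 4 = 29.2/4 = 7.3
  S[V,W] = ((1.4)·(1.6) + (0.4)·(2.6) + (-1.6)·(-2.4) + (3.4)·(-4.4) + (-3.6)·(2.6)) / 4 = -17.2/4 = -4.3
  S[W,W] = ((1.6)·(1.6) + (2.6)·(2.6) + (-2.4)·(-2.4) + (-4.4)·(-4.4) + (2.6)·(2.6)) / 4 = 41.2/4 = 10.3

S is symmetric (S[j,i] = S[i,j]). Assembling:

S = [[2.2, -1.85, -1.4],
 [-1.85, 7.3, -4.3],
 [-1.4, -4.3, 10.3]]


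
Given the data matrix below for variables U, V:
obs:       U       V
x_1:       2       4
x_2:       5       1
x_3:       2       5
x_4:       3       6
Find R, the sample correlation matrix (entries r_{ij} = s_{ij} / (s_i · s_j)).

Step 1 — column means:
  mean(U) = (2 + 5 + 2 + 3) / 4 = 12/4 = 3
  mean(V) = (4 + 1 + 5 + 6) / 4 = 16/4 = 4

Step 2 — sample variances and covariances s[i,j] = (1/(n-1)) · Σ_k (x_{k,i} - mean_i) · (x_{k,j} - mean_j), with n-1 = 3:
  s[U,U] = ((-1)·(-1) + (2)·(2) + (-1)·(-1) + (0)·(0)) / 3 = 6/3 = 2
  s[U,V] = ((-1)·(0) + (2)·(-3) + (-1)·(1) + (0)·(2)) / 3 = -7/3 = -2.3333
  s[V,V] = ((0)·(0) + (-3)·(-3) + (1)·(1) + (2)·(2)) / 3 = 14/3 = 4.6667
  Sample standard deviations s_i = √(s[i,i]):
  s(U) = √(2) = 1.4142
  s(V) = √(4.6667) = 2.1602

Step 3 — r_{ij} = s_{ij} / (s_i · s_j):
  r[U,U] = 1 (diagonal).
  r[U,V] = -2.3333 / (1.4142 · 2.1602) = -2.3333 / 3.0551 = -0.7638
  r[V,V] = 1 (diagonal).

R is symmetric with unit diagonal. Assembling:

R = [[1, -0.7638],
 [-0.7638, 1]]


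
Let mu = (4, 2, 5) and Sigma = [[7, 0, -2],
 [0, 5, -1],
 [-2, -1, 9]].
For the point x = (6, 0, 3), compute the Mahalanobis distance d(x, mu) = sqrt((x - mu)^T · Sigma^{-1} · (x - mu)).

Step 1 — centre the observation: (x - mu) = (2, -2, -2).

Step 2 — invert Sigma (cofactor / det for 3×3, or solve directly):
  Sigma^{-1} = [[0.1528, 0.0069, 0.0347],
 [0.0069, 0.2049, 0.0243],
 [0.0347, 0.0243, 0.1215]].

Step 3 — form the quadratic (x - mu)^T · Sigma^{-1} · (x - mu):
  Sigma^{-1} · (x - mu) = (0.2222, -0.4444, -0.2222).
  (x - mu)^T · [Sigma^{-1} · (x - mu)] = (2)·(0.2222) + (-2)·(-0.4444) + (-2)·(-0.2222) = 1.7778.

Step 4 — take square root: d = √(1.7778) ≈ 1.3333.

d(x, mu) = √(1.7778) ≈ 1.3333


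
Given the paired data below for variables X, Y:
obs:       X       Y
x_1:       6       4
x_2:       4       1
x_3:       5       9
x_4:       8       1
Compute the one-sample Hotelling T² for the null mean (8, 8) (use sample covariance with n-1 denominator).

Step 1 — sample mean vector:
  mean(X) = (6 + 4 + 5 + 8) / 4 = 23/4 = 5.75
  mean(Y) = (4 + 1 + 9 + 1) / 4 = 15/4 = 3.75
  x̄ = (5.75, 3.75),  deviation x̄ - mu_0 = (5.75, 3.75) - (8, 8) = (-2.25, -4.25).

Step 2 — sample covariance matrix, S[i,j] = (1/(n-1)) · Σ_k (x_{k,i} - mean_i) · (x_{k,j} - mean_j), divisor n-1 = 3:
  S[X,X] = ((0.25)·(0.25) + (-1.75)·(-1.75) + (-0.75)·(-0.75) + (2.25)·(2.25)) / 3 = 8.75/3 = 2.9167
  S[X,Y] = ((0.25)·(0.25) + (-1.75)·(-2.75) + (-0.75)·(5.25) + (2.25)·(-2.75)) / 3 = -5.25/3 = -1.75
  S[Y,Y] = ((0.25)·(0.25) + (-2.75)·(-2.75) + (5.25)·(5.25) + (-2.75)·(-2.75)) / 3 = 42.75/3 = 14.25
  S = [[2.9167, -1.75],
 [-1.75, 14.25]].

Step 3 — invert S. det(S) = 2.9167·14.25 - (-1.75)² = 38.5.
  S^{-1} = (1/det) · [[d, -b], [-b, a]] = [[0.3701, 0.0455],
 [0.0455, 0.0758]].

Step 4 — quadratic form (x̄ - mu_0)^T · S^{-1} · (x̄ - mu_0):
  S^{-1} · (x̄ - mu_0) = (-1.026, -0.4242),
  (x̄ - mu_0)^T · [...] = (-2.25)·(-1.026) + (-4.25)·(-0.4242) = 4.1115.

Step 5 — scale by n: T² = 4 · 4.1115 = 16.4459.

T² ≈ 16.4459


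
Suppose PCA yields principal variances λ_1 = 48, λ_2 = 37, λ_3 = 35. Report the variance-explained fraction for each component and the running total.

Step 1 — total variance = trace(Sigma) = Σ λ_i = 48 + 37 + 35 = 120.

Step 2 — fraction explained by component i = λ_i / Σ λ:
  PC1: 48/120 = 0.4
  PC2: 37/120 = 0.3083
  PC3: 35/120 = 0.2917

Step 3 — cumulative fraction after k components = (λ_1 + ... + λ_k) / Σ λ:
  k = 1: 48/120 = 0.4
  k = 2: (48 + 37)/120 = 85/120 = 0.7083
  k = 3: (48 + 37 + 35)/120 = 120/120 = 1

Summary (fraction, with percent):

explained: PC1 0.4 (40%), PC2 0.3083 (30.83%), PC3 0.2917 (29.17%);  cumulative: 0.4, 0.7083, 1


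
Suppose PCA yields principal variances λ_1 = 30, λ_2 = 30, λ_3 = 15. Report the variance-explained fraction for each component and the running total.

Step 1 — total variance = trace(Sigma) = Σ λ_i = 30 + 30 + 15 = 75.

Step 2 — fraction explained by component i = λ_i / Σ λ:
  PC1: 30/75 = 0.4
  PC2: 30/75 = 0.4
  PC3: 15/75 = 0.2

Step 3 — cumulative fraction after k components = (λ_1 + ... + λ_k) / Σ λ:
  k = 1: 30/75 = 0.4
  k = 2: (30 + 30)/75 = 60/75 = 0.8
  k = 3: (30 + 30 + 15)/75 = 75/75 = 1

Summary (fraction, with percent):

explained: PC1 0.4 (40%), PC2 0.4 (40%), PC3 0.2 (20%);  cumulative: 0.4, 0.8, 1


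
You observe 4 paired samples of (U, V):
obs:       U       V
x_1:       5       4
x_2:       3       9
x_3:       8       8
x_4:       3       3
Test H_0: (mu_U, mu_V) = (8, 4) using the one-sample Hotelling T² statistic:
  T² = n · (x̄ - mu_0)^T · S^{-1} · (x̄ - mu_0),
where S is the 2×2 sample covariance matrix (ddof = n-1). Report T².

Step 1 — sample mean vector:
  mean(U) = (5 + 3 + 8 + 3) / 4 = 19/4 = 4.75
  mean(V) = (4 + 9 + 8 + 3) / 4 = 24/4 = 6
  x̄ = (4.75, 6),  deviation x̄ - mu_0 = (4.75, 6) - (8, 4) = (-3.25, 2).

Step 2 — sample covariance matrix, S[i,j] = (1/(n-1)) · Σ_k (x_{k,i} - mean_i) · (x_{k,j} - mean_j), divisor n-1 = 3:
  S[U,U] = ((0.25)·(0.25) + (-1.75)·(-1.75) + (3.25)·(3.25) + (-1.75)·(-1.75)) / 3 = 16.75/3 = 5.5833
  S[U,V] = ((0.25)·(-2) + (-1.75)·(3) + (3.25)·(2) + (-1.75)·(-3)) / 3 = 6/3 = 2
  S[V,V] = ((-2)·(-2) + (3)·(3) + (2)·(2) + (-3)·(-3)) / 3 = 26/3 = 8.6667
  S = [[5.5833, 2],
 [2, 8.6667]].

Step 3 — invert S. det(S) = 5.5833·8.6667 - (2)² = 44.3889.
  S^{-1} = (1/det) · [[d, -b], [-b, a]] = [[0.1952, -0.0451],
 [-0.0451, 0.1258]].

Step 4 — quadratic form (x̄ - mu_0)^T · S^{-1} · (x̄ - mu_0):
  S^{-1} · (x̄ - mu_0) = (-0.7247, 0.398),
  (x̄ - mu_0)^T · [...] = (-3.25)·(-0.7247) + (2)·(0.398) = 3.1511.

Step 5 — scale by n: T² = 4 · 3.1511 = 12.6045.

T² ≈ 12.6045


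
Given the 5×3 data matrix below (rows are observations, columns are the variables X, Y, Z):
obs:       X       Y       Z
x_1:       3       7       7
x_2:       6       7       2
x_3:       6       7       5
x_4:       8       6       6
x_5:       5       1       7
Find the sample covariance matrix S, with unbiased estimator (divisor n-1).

Step 1 — column means:
  mean(X) = (3 + 6 + 6 + 8 + 5) / 5 = 28/5 = 5.6
  mean(Y) = (7 + 7 + 7 + 6 + 1) / 5 = 28/5 = 5.6
  mean(Z) = (7 + 2 + 5 + 6 + 7) / 5 = 27/5 = 5.4

Step 2 — sample covariance S[i,j] = (1/(n-1)) · Σ_k (x_{k,i} - mean_i) · (x_{k,j} - mean_j), with n-1 = 4.
  S[X,X] = ((-2.6)·(-2.6) + (0.4)·(0.4) + (0.4)·(0.4) + (2.4)·(2.4) + (-0.6)·(-0.6)) / 4 = 13.2/4 = 3.3
  S[X,Y] = ((-2.6)·(1.4) + (0.4)·(1.4) + (0.4)·(1.4) + (2.4)·(0.4) + (-0.6)·(-4.6)) / 4 = 1.2/4 = 0.3
  S[X,Z] = ((-2.6)·(1.6) + (0.4)·(-3.4) + (0.4)·(-0.4) + (2.4)·(0.6) + (-0.6)·(1.6)) / 4 = -5.2/4 = -1.3
  S[Y,Y] = ((1.4)·(1.4) + (1.4)·(1.4) + (1.4)·(1.4) + (0.4)·(0.4) + (-4.6)·(-4.6)) / 4 = 27.2/4 = 6.8
  S[Y,Z] = ((1.4)·(1.6) + (1.4)·(-3.4) + (1.4)·(-0.4) + (0.4)·(0.6) + (-4.6)·(1.6)) / 4 = -10.2/4 = -2.55
  S[Z,Z] = ((1.6)·(1.6) + (-3.4)·(-3.4) + (-0.4)·(-0.4) + (0.6)·(0.6) + (1.6)·(1.6)) / 4 = 17.2/4 = 4.3

S is symmetric (S[j,i] = S[i,j]). Assembling:

S = [[3.3, 0.3, -1.3],
 [0.3, 6.8, -2.55],
 [-1.3, -2.55, 4.3]]


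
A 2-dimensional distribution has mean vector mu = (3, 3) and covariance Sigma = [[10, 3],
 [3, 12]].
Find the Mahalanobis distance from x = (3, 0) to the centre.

Step 1 — centre the observation: (x - mu) = (0, -3).

Step 2 — invert Sigma. det(Sigma) = 10·12 - (3)² = 111.
  Sigma^{-1} = (1/det) · [[d, -b], [-b, a]] = [[0.1081, -0.027],
 [-0.027, 0.0901]].

Step 3 — form the quadratic (x - mu)^T · Sigma^{-1} · (x - mu):
  Sigma^{-1} · (x - mu) = (0.0811, -0.2703).
  (x - mu)^T · [Sigma^{-1} · (x - mu)] = (0)·(0.0811) + (-3)·(-0.2703) = 0.8108.

Step 4 — take square root: d = √(0.8108) ≈ 0.9005.

d(x, mu) = √(0.8108) ≈ 0.9005


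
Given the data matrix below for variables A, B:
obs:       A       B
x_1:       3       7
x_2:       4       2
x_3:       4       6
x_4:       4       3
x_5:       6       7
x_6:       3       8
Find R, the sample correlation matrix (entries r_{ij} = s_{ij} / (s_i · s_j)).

Step 1 — column means:
  mean(A) = (3 + 4 + 4 + 4 + 6 + 3) / 6 = 24/6 = 4
  mean(B) = (7 + 2 + 6 + 3 + 7 + 8) / 6 = 33/6 = 5.5

Step 2 — sample variances and covariances s[i,j] = (1/(n-1)) · Σ_k (x_{k,i} - mean_i) · (x_{k,j} - mean_j), with n-1 = 5:
  s[A,A] = ((-1)·(-1) + (0)·(0) + (0)·(0) + (0)·(0) + (2)·(2) + (-1)·(-1)) / 5 = 6/5 = 1.2
  s[A,B] = ((-1)·(1.5) + (0)·(-3.5) + (0)·(0.5) + (0)·(-2.5) + (2)·(1.5) + (-1)·(2.5)) / 5 = -1/5 = -0.2
  s[B,B] = ((1.5)·(1.5) + (-3.5)·(-3.5) + (0.5)·(0.5) + (-2.5)·(-2.5) + (1.5)·(1.5) + (2.5)·(2.5)) / 5 = 29.5/5 = 5.9
  Sample standard deviations s_i = √(s[i,i]):
  s(A) = √(1.2) = 1.0954
  s(B) = √(5.9) = 2.429

Step 3 — r_{ij} = s_{ij} / (s_i · s_j):
  r[A,A] = 1 (diagonal).
  r[A,B] = -0.2 / (1.0954 · 2.429) = -0.2 / 2.6608 = -0.0752
  r[B,B] = 1 (diagonal).

R is symmetric with unit diagonal. Assembling:

R = [[1, -0.0752],
 [-0.0752, 1]]


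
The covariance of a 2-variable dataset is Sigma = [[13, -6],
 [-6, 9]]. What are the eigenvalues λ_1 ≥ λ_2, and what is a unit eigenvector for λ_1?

Step 1 — characteristic polynomial of 2×2 Sigma:
  det(Sigma - λI) = λ² - trace · λ + det = 0.
  trace = 13 + 9 = 22, det = 13·9 - (-6)² = 81.
Step 2 — discriminant:
  Δ = trace² - 4·det = 484 - 324 = 160.
Step 3 — eigenvalues:
  λ = (trace ± √Δ)/2 = (22 ± 12.6491)/2,
  λ_1 = 17.3246,  λ_2 = 4.6754.

Step 4 — unit eigenvector for λ_1: solve (Sigma - λ_1 I)v = 0. First row:
  (13 - 17.3246)·v_x + (-6)·v_y = 0, i.e. (-4.3246)·v_x + (-6)·v_y = 0,
  so v ∝ (b, λ_1 - a) = (-6, 4.3246); multiply by -1 so the first entry is positive: u = (6, -4.3246).
  ||u|| = √((6)² + (-4.3246)²) = √(54.7018) ≈ 7.3961,
  v_1 = u/||u|| ≈ (0.8112, -0.5847) (||v_1|| = 1).

λ_1 = 17.3246,  λ_2 = 4.6754;  v_1 ≈ (0.8112, -0.5847)


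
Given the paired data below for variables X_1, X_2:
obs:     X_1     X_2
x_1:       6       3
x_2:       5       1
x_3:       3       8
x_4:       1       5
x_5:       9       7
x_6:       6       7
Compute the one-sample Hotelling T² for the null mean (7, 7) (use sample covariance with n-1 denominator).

Step 1 — sample mean vector:
  mean(X_1) = (6 + 5 + 3 + 1 + 9 + 6) / 6 = 30/6 = 5
  mean(X_2) = (3 + 1 + 8 + 5 + 7 + 7) / 6 = 31/6 = 5.1667
  x̄ = (5, 5.1667),  deviation x̄ - mu_0 = (5, 5.1667) - (7, 7) = (-2, -1.8333).

Step 2 — sample covariance matrix, S[i,j] = (1/(n-1)) · Σ_k (x_{k,i} - mean_i) · (x_{k,j} - mean_j), divisor n-1 = 5:
  S[X_1,X_1] = ((1)·(1) + (0)·(0) + (-2)·(-2) + (-4)·(-4) + (4)·(4) + (1)·(1)) / 5 = 38/5 = 7.6
  S[X_1,X_2] = ((1)·(-2.1667) + (0)·(-4.1667) + (-2)·(2.8333) + (-4)·(-0.1667) + (4)·(1.8333) + (1)·(1.8333)) / 5 = 2/5 = 0.4
  S[X_2,X_2] = ((-2.1667)·(-2.1667) + (-4.1667)·(-4.1667) + (2.8333)·(2.8333) + (-0.1667)·(-0.1667) + (1.8333)·(1.8333) + (1.8333)·(1.8333)) / 5 = 36.8333/5 = 7.3667
  S = [[7.6, 0.4],
 [0.4, 7.3667]].

Step 3 — invert S. det(S) = 7.6·7.3667 - (0.4)² = 55.8267.
  S^{-1} = (1/det) · [[d, -b], [-b, a]] = [[0.132, -0.0072],
 [-0.0072, 0.1361]].

Step 4 — quadratic form (x̄ - mu_0)^T · S^{-1} · (x̄ - mu_0):
  S^{-1} · (x̄ - mu_0) = (-0.2508, -0.2353),
  (x̄ - mu_0)^T · [...] = (-2)·(-0.2508) + (-1.8333)·(-0.2353) = 0.9328.

Step 5 — scale by n: T² = 6 · 0.9328 = 5.5971.

T² ≈ 5.5971


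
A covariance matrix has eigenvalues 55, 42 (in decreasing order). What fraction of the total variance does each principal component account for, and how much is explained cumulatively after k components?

Step 1 — total variance = trace(Sigma) = Σ λ_i = 55 + 42 = 97.

Step 2 — fraction explained by component i = λ_i / Σ λ:
  PC1: 55/97 = 0.567
  PC2: 42/97 = 0.433

Step 3 — cumulative fraction after k components = (λ_1 + ... + λ_k) / Σ λ:
  k = 1: 55/97 = 0.567
  k = 2: (55 + 42)/97 = 97/97 = 1

Summary (fraction, with percent):

explained: PC1 0.567 (56.7%), PC2 0.433 (43.3%);  cumulative: 0.567, 1


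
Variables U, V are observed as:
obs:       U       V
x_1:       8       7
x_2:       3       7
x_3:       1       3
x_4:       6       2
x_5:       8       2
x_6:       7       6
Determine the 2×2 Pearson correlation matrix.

Step 1 — column means:
  mean(U) = (8 + 3 + 1 + 6 + 8 + 7) / 6 = 33/6 = 5.5
  mean(V) = (7 + 7 + 3 + 2 + 2 + 6) / 6 = 27/6 = 4.5

Step 2 — sample variances and covariances s[i,j] = (1/(n-1)) · Σ_k (x_{k,i} - mean_i) · (x_{k,j} - mean_j), with n-1 = 5:
  s[U,U] = ((2.5)·(2.5) + (-2.5)·(-2.5) + (-4.5)·(-4.5) + (0.5)·(0.5) + (2.5)·(2.5) + (1.5)·(1.5)) / 5 = 41.5/5 = 8.3
  s[U,V] = ((2.5)·(2.5) + (-2.5)·(2.5) + (-4.5)·(-1.5) + (0.5)·(-2.5) + (2.5)·(-2.5) + (1.5)·(1.5)) / 5 = 1.5/5 = 0.3
  s[V,V] = ((2.5)·(2.5) + (2.5)·(2.5) + (-1.5)·(-1.5) + (-2.5)·(-2.5) + (-2.5)·(-2.5) + (1.5)·(1.5)) / 5 = 29.5/5 = 5.9
  Sample standard deviations s_i = √(s[i,i]):
  s(U) = √(8.3) = 2.881
  s(V) = √(5.9) = 2.429

Step 3 — r_{ij} = s_{ij} / (s_i · s_j):
  r[U,U] = 1 (diagonal).
  r[U,V] = 0.3 / (2.881 · 2.429) = 0.3 / 6.9979 = 0.0429
  r[V,V] = 1 (diagonal).

R is symmetric with unit diagonal. Assembling:

R = [[1, 0.0429],
 [0.0429, 1]]


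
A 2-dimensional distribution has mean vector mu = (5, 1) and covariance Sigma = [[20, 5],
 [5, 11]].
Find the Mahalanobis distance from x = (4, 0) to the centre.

Step 1 — centre the observation: (x - mu) = (-1, -1).

Step 2 — invert Sigma. det(Sigma) = 20·11 - (5)² = 195.
  Sigma^{-1} = (1/det) · [[d, -b], [-b, a]] = [[0.0564, -0.0256],
 [-0.0256, 0.1026]].

Step 3 — form the quadratic (x - mu)^T · Sigma^{-1} · (x - mu):
  Sigma^{-1} · (x - mu) = (-0.0308, -0.0769).
  (x - mu)^T · [Sigma^{-1} · (x - mu)] = (-1)·(-0.0308) + (-1)·(-0.0769) = 0.1077.

Step 4 — take square root: d = √(0.1077) ≈ 0.3282.

d(x, mu) = √(0.1077) ≈ 0.3282


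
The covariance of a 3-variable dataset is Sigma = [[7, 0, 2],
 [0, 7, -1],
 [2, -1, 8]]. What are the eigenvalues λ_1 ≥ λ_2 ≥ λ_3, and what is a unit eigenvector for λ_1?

Step 1 — characteristic polynomial p(λ) = det(λI - Sigma) = λ³ - tr·λ² + c_1·λ - det, where tr = trace, c_1 = sum of the principal 2×2 minors, det = det(Sigma):
  tr = 7 + 7 + 8 = 22,
  c_1 = (7·7 - (0)²) + (7·8 - (2)²) + (7·8 - (-1)²) = 49 + 52 + 55 = 156,
  det = 7·(7·8 - (-1)²) - (0)·((0)·8 - (-1)·(2)) + (2)·((0)·(-1) - 7·(2)) = 7·(55) - (0)·(2) + (2)·(-14) = 357.
  So p(λ) = λ³ - 22λ² + 156λ - 357.
Step 2 — look for an integer root (rational root theorem: any rational root is an integer divisor of 357). Testing λ = 7:
  p(7) = 343 - 1078 + 1092 - 357 = 0  ✓
  Dividing out (λ - 7): p(λ) = (λ - 7)(λ² - 15λ + 51).
Step 3 — remaining eigenvalues from the quadratic λ² - 15λ + 51 = 0:
  Δ = 15² - 4·51 = 225 - 204 = 21,  λ = (15 ± √21)/2 = (15 ± 4.5826)/2 ≈ 9.7913 or 5.2087.
  Sorted: λ_1 = 9.7913,  λ_2 = 7,  λ_3 = 5.2087  (check: sum = 22 = tr ✓).

Step 4 — unit eigenvector for λ_1 ≈ 9.7913: v spans the null space of (Sigma - λ_1 I), whose rows are
  r_1 = (-2.7913, 0, 2),  r_2 = (0, -2.7913, -1),  r_3 = (2, -1, -1.7913).
  v is orthogonal to every row, so take v ∝ r_1 × r_2 = ((0)·(-1) - (2)·(-2.7913), (2)·(0) - (-2.7913)·(-1), (-2.7913)·(-2.7913) - (0)·(0)) ≈ (5.5826, -2.7913, 7.7913).
  Let u = (5.5826, -2.7913, 7.7913).
  ||u|| = √((5.5826)² + (-2.7913)² + (7.7913)²) = √(99.6606) ≈ 9.983,  v_1 = u/||u|| ≈ (0.5592, -0.2796, 0.7805) (||v_1|| = 1).

λ_1 = 9.7913,  λ_2 = 7,  λ_3 = 5.2087;  v_1 ≈ (0.5592, -0.2796, 0.7805)


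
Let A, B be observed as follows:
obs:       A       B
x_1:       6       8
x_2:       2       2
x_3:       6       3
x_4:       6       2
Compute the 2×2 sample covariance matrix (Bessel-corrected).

Step 1 — column means:
  mean(A) = (6 + 2 + 6 + 6) / 4 = 20/4 = 5
  mean(B) = (8 + 2 + 3 + 2) / 4 = 15/4 = 3.75

Step 2 — sample covariance S[i,j] = (1/(n-1)) · Σ_k (x_{k,i} - mean_i) · (x_{k,j} - mean_j), with n-1 = 3.
  S[A,A] = ((1)·(1) + (-3)·(-3) + (1)·(1) + (1)·(1)) / 3 = 12/3 = 4
  S[A,B] = ((1)·(4.25) + (-3)·(-1.75) + (1)·(-0.75) + (1)·(-1.75)) / 3 = 7/3 = 2.3333
  S[B,B] = ((4.25)·(4.25) + (-1.75)·(-1.75) + (-0.75)·(-0.75) + (-1.75)·(-1.75)) / 3 = 24.75/3 = 8.25

S is symmetric (S[j,i] = S[i,j]). Assembling:

S = [[4, 2.3333],
 [2.3333, 8.25]]


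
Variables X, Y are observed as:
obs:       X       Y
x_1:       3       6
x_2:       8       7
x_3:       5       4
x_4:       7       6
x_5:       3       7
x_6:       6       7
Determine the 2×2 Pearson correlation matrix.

Step 1 — column means:
  mean(X) = (3 + 8 + 5 + 7 + 3 + 6) / 6 = 32/6 = 5.3333
  mean(Y) = (6 + 7 + 4 + 6 + 7 + 7) / 6 = 37/6 = 6.1667

Step 2 — sample variances and covariances s[i,j] = (1/(n-1)) · Σ_k (x_{k,i} - mean_i) · (x_{k,j} - mean_j), with n-1 = 5:
  s[X,X] = ((-2.3333)·(-2.3333) + (2.6667)·(2.6667) + (-0.3333)·(-0.3333) + (1.6667)·(1.6667) + (-2.3333)·(-2.3333) + (0.6667)·(0.6667)) / 5 = 21.3333/5 = 4.2667
  s[X,Y] = ((-2.3333)·(-0.1667) + (2.6667)·(0.8333) + (-0.3333)·(-2.1667) + (1.6667)·(-0.1667) + (-2.3333)·(0.8333) + (0.6667)·(0.8333)) / 5 = 1.6667/5 = 0.3333
  s[Y,Y] = ((-0.1667)·(-0.1667) + (0.8333)·(0.8333) + (-2.1667)·(-2.1667) + (-0.1667)·(-0.1667) + (0.8333)·(0.8333) + (0.8333)·(0.8333)) / 5 = 6.8333/5 = 1.3667
  Sample standard deviations s_i = √(s[i,i]):
  s(X) = √(4.2667) = 2.0656
  s(Y) = √(1.3667) = 1.169

Step 3 — r_{ij} = s_{ij} / (s_i · s_j):
  r[X,X] = 1 (diagonal).
  r[X,Y] = 0.3333 / (2.0656 · 1.169) = 0.3333 / 2.4148 = 0.138
  r[Y,Y] = 1 (diagonal).

R is symmetric with unit diagonal. Assembling:

R = [[1, 0.138],
 [0.138, 1]]
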